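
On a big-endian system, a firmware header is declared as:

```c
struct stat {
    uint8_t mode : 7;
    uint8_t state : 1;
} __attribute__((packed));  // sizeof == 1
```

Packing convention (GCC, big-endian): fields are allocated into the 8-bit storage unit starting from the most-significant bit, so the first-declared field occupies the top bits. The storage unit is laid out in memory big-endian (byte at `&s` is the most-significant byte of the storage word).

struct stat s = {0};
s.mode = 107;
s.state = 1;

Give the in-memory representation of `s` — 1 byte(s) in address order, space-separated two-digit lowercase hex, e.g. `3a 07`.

mode (7b) val=107 bits=0x6b at bit 1: 0xd6
state (1b) val=1 bits=0x1 at bit 0: 0xd7
word = 0xd7 → big-endian bytes:
  [0]=0xd7

d7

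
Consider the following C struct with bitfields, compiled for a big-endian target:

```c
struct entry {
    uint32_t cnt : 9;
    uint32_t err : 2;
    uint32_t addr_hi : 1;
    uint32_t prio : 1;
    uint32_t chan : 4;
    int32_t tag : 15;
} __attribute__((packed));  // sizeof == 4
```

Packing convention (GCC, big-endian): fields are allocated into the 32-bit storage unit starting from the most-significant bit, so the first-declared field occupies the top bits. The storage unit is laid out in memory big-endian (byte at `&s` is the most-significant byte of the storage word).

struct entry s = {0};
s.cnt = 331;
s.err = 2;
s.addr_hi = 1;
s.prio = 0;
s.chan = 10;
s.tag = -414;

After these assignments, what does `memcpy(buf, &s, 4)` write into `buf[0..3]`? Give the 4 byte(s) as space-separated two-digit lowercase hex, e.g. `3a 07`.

[23+:9] cnt=331 & 0x1ff = 0x14b; word=0xa5800000
[21+:2] err=2 & 0x3 = 0x2; word=0xa5c00000
[20+:1] addr_hi=1 & 0x1 = 0x1; word=0xa5d00000
[19+:1] prio=0 & 0x1 = 0x0; word=0xa5d00000
[15+:4] chan=10 & 0xf = 0xa; word=0xa5d50000
[0+:15] tag=-414 & 0x7fff = 0x7e62; word=0xa5d57e62
word = 0xa5d57e62 → big-endian bytes:
  [0]=0xa5  [1]=0xd5  [2]=0x7e  [3]=0x62

a5 d5 7e 62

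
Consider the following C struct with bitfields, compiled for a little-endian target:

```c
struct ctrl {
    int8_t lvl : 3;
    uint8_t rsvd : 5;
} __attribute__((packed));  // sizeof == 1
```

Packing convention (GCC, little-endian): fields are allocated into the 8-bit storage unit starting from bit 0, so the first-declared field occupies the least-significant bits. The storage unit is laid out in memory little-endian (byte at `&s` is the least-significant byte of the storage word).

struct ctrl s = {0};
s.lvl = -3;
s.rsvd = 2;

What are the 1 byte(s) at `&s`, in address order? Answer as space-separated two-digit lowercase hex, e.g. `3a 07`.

15

lvl:3 = -3 → 0x5 << 0 → word 0x05
rsvd:5 = 2 → 0x2 << 3 → word 0x15
word = 0x15 → little-endian bytes:
  [0]=0x15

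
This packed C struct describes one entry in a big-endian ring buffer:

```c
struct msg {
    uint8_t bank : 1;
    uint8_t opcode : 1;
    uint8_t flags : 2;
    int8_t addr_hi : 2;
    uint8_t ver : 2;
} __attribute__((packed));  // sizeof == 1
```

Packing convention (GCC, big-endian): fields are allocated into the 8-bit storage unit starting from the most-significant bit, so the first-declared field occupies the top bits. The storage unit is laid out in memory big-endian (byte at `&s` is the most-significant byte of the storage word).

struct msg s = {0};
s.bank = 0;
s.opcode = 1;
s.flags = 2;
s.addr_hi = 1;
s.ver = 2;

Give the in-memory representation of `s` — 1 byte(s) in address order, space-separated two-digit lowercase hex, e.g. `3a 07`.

66

bank:1 = 0 → 0x0 << 7 → word 0x00
opcode:1 = 1 → 0x1 << 6 → word 0x40
flags:2 = 2 → 0x2 << 4 → word 0x60
addr_hi:2 = 1 → 0x1 << 2 → word 0x64
ver:2 = 2 → 0x2 << 0 → word 0x66
word = 0x66 → big-endian bytes:
  [0]=0x66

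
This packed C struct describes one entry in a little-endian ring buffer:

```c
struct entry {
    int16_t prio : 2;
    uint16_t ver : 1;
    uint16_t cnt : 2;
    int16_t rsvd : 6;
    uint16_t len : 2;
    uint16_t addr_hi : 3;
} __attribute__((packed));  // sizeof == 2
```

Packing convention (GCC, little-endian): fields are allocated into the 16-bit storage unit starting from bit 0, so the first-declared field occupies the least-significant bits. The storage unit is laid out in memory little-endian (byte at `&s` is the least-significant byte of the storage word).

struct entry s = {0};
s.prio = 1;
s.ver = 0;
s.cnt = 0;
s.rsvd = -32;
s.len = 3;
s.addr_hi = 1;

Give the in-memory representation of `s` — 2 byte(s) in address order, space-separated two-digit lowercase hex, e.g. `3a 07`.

prio:2 = 1 → 0x1 << 0 → word 0x0001
ver:1 = 0 → 0x0 << 2 → word 0x0001
cnt:2 = 0 → 0x0 << 3 → word 0x0001
rsvd:6 = -32 → 0x20 << 5 → word 0x0401
len:2 = 3 → 0x3 << 11 → word 0x1c01
addr_hi:3 = 1 → 0x1 << 13 → word 0x3c01
word = 0x3c01 → little-endian bytes:
  [0]=0x01  [1]=0x3c

01 3c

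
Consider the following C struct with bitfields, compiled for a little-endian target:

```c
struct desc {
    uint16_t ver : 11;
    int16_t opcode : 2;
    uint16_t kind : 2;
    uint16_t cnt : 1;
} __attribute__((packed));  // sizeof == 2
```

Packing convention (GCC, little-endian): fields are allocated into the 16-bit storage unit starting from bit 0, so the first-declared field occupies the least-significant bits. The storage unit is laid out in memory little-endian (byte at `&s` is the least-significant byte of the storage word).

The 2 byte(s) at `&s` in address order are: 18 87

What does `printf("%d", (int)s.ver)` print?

1816

[0]=0x18 [1]=0x87 (little-endian) → word 0x8718
ver:11 @ bit 0 → (0x8718>>0)&0x7ff = 0x718  ←
opcode:2 @ bit 11 → (0x8718>>11)&0x3 = 0x0
kind:2 @ bit 13 → (0x8718>>13)&0x3 = 0x0
cnt:1 @ bit 15 → (0x8718>>15)&0x1 = 0x1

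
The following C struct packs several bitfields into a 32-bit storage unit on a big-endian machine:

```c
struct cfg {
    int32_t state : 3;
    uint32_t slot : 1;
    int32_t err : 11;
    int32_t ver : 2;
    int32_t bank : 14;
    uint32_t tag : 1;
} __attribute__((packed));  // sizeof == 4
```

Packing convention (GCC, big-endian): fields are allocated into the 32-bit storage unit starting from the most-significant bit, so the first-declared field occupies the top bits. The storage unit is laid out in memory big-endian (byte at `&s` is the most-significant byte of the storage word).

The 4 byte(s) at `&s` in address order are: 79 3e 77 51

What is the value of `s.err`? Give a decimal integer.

-865

[0]=0x79 [1]=0x3e [2]=0x77 [3]=0x51 (big-endian) → word 0x793e7751
state [29+:3] = (word>>29) & 0x7 = 3
slot [28+:1] = (word>>28) & 0x1 = 1
err [17+:11] = (word>>17) & 0x7ff = 1183  ←
ver [15+:2] = (word>>15) & 0x3 = 0
bank [1+:14] = (word>>1) & 0x3fff = 15272
tag [0+:1] = (word>>0) & 0x1 = 1
err signed 11b, MSB=1: 1183 - 2048 = -865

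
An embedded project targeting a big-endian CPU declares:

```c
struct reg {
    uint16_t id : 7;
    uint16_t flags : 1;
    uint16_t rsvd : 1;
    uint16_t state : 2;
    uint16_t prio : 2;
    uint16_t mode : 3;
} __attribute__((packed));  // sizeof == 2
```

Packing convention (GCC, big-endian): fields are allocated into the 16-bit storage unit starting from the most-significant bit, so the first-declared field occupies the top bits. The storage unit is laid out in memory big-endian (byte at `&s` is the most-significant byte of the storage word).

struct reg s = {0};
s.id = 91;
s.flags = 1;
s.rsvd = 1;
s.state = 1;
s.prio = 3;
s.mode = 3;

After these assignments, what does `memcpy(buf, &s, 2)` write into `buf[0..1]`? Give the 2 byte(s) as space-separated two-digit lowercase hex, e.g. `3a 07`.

id (7b) val=91 bits=0x5b at bit 9: 0xb600
flags (1b) val=1 bits=0x1 at bit 8: 0xb700
rsvd (1b) val=1 bits=0x1 at bit 7: 0xb780
state (2b) val=1 bits=0x1 at bit 5: 0xb7a0
prio (2b) val=3 bits=0x3 at bit 3: 0xb7b8
mode (3b) val=3 bits=0x3 at bit 0: 0xb7bb
word = 0xb7bb → big-endian bytes:
  [0]=0xb7  [1]=0xbb

b7 bb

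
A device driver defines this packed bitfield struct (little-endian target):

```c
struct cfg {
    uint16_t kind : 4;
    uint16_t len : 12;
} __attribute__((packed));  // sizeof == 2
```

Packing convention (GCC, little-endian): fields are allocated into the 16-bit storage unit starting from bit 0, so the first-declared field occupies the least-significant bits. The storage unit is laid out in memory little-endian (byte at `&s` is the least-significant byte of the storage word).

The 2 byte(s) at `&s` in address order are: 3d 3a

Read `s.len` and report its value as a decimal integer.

931

[0]=0x3d [1]=0x3a (little-endian) → word 0x3a3d
kind:4 @ bit 0 → (0x3a3d>>0)&0xf = 0xd
len:12 @ bit 4 → (0x3a3d>>4)&0xfff = 0x3a3  ←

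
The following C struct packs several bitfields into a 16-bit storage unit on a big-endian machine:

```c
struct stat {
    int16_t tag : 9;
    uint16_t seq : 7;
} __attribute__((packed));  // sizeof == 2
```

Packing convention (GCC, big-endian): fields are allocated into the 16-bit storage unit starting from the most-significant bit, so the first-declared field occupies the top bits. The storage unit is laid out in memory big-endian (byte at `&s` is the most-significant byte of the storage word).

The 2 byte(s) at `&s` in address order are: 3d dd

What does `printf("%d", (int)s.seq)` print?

[0]=0x3d [1]=0xdd (big-endian) → word 0x3ddd
tag:9 @ bit 7 → (0x3ddd>>7)&0x1ff = 0x7b
seq:7 @ bit 0 → (0x3ddd>>0)&0x7f = 0x5d  ←

93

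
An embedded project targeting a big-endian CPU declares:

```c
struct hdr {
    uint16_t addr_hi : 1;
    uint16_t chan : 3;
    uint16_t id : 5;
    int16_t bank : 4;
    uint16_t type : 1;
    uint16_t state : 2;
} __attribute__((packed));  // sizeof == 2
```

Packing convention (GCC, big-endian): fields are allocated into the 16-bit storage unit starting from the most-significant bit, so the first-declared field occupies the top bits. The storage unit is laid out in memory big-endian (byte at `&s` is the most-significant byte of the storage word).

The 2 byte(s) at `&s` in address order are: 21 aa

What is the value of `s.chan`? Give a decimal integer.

2

[0]=0x21 [1]=0xaa (big-endian) → word 0x21aa
addr_hi [15+:1] = (word>>15) & 0x1 = 0
chan [12+:3] = (word>>12) & 0x7 = 2  ←
id [7+:5] = (word>>7) & 0x1f = 3
bank [3+:4] = (word>>3) & 0xf = 5
type [2+:1] = (word>>2) & 0x1 = 0
state [0+:2] = (word>>0) & 0x3 = 2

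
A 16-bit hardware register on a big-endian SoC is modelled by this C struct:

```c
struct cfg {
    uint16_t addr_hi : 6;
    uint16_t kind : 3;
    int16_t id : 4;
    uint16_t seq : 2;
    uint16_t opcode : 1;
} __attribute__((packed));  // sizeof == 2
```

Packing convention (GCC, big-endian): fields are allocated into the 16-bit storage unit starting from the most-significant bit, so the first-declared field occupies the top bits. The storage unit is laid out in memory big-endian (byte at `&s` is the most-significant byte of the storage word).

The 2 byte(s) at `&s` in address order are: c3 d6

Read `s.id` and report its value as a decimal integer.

-6

[0]=0xc3 [1]=0xd6 (big-endian) → word 0xc3d6
addr_hi:6 @ bit 10 → (0xc3d6>>10)&0x3f = 0x30
kind:3 @ bit 7 → (0xc3d6>>7)&0x7 = 0x7
id:4 @ bit 3 → (0xc3d6>>3)&0xf = 0xa  ←
seq:2 @ bit 1 → (0xc3d6>>1)&0x3 = 0x3
opcode:1 @ bit 0 → (0xc3d6>>0)&0x1 = 0x0
id signed 4b, MSB=1: 10 - 16 = -6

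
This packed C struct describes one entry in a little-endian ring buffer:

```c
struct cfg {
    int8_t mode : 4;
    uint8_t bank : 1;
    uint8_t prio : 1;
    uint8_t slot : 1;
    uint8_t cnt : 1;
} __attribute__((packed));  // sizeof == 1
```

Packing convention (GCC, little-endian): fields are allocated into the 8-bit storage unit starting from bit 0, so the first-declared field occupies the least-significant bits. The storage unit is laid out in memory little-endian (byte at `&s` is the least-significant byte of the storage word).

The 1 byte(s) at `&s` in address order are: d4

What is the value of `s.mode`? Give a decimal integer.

4

[0]=0xd4 (little-endian) → word 0xd4
mode:4 @ bit 0 → (0xd4>>0)&0xf = 0x4  ←
bank:1 @ bit 4 → (0xd4>>4)&0x1 = 0x1
prio:1 @ bit 5 → (0xd4>>5)&0x1 = 0x0
slot:1 @ bit 6 → (0xd4>>6)&0x1 = 0x1
cnt:1 @ bit 7 → (0xd4>>7)&0x1 = 0x1
mode signed 4b, MSB=0: value = 4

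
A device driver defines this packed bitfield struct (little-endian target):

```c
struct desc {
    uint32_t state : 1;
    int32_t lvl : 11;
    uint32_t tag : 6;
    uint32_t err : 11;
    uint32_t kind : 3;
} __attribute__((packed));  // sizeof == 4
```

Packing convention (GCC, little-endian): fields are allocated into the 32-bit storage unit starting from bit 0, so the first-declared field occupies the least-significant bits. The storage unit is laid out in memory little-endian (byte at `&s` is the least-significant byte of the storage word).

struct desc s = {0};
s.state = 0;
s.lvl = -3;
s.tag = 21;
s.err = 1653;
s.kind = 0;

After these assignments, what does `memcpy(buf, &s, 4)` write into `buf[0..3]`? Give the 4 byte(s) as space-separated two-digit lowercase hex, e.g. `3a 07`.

fa 5f d5 19

[0+:1] state=0 & 0x1 = 0x0; word=0x00000000
[1+:11] lvl=-3 & 0x7ff = 0x7fd; word=0x00000ffa
[12+:6] tag=21 & 0x3f = 0x15; word=0x00015ffa
[18+:11] err=1653 & 0x7ff = 0x675; word=0x19d55ffa
[29+:3] kind=0 & 0x7 = 0x0; word=0x19d55ffa
word = 0x19d55ffa → little-endian bytes:
  [0]=0xfa  [1]=0x5f  [2]=0xd5  [3]=0x19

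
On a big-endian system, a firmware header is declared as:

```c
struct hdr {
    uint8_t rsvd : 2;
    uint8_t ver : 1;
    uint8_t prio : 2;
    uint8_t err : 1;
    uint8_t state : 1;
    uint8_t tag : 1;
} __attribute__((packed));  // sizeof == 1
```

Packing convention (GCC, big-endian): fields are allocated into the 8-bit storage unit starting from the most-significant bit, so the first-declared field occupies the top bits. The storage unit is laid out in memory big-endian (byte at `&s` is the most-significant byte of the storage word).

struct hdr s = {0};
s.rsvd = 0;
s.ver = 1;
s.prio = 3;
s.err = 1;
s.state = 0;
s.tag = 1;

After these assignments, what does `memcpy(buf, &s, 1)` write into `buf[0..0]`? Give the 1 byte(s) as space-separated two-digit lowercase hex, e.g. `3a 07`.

[6+:2] rsvd=0 & 0x3 = 0x0; word=0x00
[5+:1] ver=1 & 0x1 = 0x1; word=0x20
[3+:2] prio=3 & 0x3 = 0x3; word=0x38
[2+:1] err=1 & 0x1 = 0x1; word=0x3c
[1+:1] state=0 & 0x1 = 0x0; word=0x3c
[0+:1] tag=1 & 0x1 = 0x1; word=0x3d
word = 0x3d → big-endian bytes:
  [0]=0x3d

3d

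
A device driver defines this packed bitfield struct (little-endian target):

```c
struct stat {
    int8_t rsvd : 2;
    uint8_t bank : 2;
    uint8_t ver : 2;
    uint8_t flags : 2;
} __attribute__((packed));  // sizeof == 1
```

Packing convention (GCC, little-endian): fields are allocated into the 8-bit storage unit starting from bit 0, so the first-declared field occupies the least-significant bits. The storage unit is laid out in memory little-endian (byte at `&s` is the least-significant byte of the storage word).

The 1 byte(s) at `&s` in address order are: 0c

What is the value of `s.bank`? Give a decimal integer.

3

[0]=0x0c (little-endian) → word 0x0c
rsvd [0+:2] = (word>>0) & 0x3 = 0
bank [2+:2] = (word>>2) & 0x3 = 3  ←
ver [4+:2] = (word>>4) & 0x3 = 0
flags [6+:2] = (word>>6) & 0x3 = 0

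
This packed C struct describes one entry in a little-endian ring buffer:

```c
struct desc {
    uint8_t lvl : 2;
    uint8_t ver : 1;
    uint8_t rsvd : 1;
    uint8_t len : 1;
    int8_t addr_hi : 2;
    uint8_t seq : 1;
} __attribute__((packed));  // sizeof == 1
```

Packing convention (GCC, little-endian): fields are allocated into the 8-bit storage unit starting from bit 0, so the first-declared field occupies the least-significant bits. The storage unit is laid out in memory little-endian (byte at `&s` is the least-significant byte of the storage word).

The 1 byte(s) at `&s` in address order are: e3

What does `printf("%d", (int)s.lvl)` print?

3

[0]=0xe3 (little-endian) → word 0xe3
lvl:2 @ bit 0 → (0xe3>>0)&0x3 = 0x3  ←
ver:1 @ bit 2 → (0xe3>>2)&0x1 = 0x0
rsvd:1 @ bit 3 → (0xe3>>3)&0x1 = 0x0
len:1 @ bit 4 → (0xe3>>4)&0x1 = 0x0
addr_hi:2 @ bit 5 → (0xe3>>5)&0x3 = 0x3
seq:1 @ bit 7 → (0xe3>>7)&0x1 = 0x1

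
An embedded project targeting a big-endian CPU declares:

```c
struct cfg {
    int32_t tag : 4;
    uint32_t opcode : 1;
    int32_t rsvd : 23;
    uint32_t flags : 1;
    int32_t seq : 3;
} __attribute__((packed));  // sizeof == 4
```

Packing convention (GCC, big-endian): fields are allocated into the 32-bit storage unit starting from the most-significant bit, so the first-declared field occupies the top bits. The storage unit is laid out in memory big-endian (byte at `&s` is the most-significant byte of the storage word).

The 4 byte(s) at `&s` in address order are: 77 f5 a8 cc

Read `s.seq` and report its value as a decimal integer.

-4

[0]=0x77 [1]=0xf5 [2]=0xa8 [3]=0xcc (big-endian) → word 0x77f5a8cc
tag:4 @ bit 28 → (0x77f5a8cc>>28)&0xf = 0x7
opcode:1 @ bit 27 → (0x77f5a8cc>>27)&0x1 = 0x0
rsvd:23 @ bit 4 → (0x77f5a8cc>>4)&0x7fffff = 0x7f5a8c
flags:1 @ bit 3 → (0x77f5a8cc>>3)&0x1 = 0x1
seq:3 @ bit 0 → (0x77f5a8cc>>0)&0x7 = 0x4  ←
seq signed 3b, MSB=1: 4 - 8 = -4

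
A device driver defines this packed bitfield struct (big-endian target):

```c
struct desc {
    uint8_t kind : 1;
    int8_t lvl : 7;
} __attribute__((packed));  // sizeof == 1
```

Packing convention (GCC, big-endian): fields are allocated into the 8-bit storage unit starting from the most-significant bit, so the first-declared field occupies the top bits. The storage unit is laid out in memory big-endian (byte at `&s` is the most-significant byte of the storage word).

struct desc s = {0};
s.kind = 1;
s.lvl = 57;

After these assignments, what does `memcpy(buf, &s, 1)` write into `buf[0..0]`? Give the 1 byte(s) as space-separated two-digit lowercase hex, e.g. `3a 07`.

kind (1b) val=1 bits=0x1 at bit 7: 0x80
lvl (7b) val=57 bits=0x39 at bit 0: 0xb9
word = 0xb9 → big-endian bytes:
  [0]=0xb9

b9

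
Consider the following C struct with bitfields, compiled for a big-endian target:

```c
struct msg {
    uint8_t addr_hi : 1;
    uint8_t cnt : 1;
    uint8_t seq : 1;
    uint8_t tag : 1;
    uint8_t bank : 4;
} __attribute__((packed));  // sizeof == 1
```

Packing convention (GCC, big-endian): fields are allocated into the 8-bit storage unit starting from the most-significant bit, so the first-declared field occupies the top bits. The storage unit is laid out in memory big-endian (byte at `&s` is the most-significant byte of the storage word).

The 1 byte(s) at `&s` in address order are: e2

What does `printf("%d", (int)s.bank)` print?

2

[0]=0xe2 (big-endian) → word 0xe2
addr_hi [7+:1] = (word>>7) & 0x1 = 1
cnt [6+:1] = (word>>6) & 0x1 = 1
seq [5+:1] = (word>>5) & 0x1 = 1
tag [4+:1] = (word>>4) & 0x1 = 0
bank [0+:4] = (word>>0) & 0xf = 2  ←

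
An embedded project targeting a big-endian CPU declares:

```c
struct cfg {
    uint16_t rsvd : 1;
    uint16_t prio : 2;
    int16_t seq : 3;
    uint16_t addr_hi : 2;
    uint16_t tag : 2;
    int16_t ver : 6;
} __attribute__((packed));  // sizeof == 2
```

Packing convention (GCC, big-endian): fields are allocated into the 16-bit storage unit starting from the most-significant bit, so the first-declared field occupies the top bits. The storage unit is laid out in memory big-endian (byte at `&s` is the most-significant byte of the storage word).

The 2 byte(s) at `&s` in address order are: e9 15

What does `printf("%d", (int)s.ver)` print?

21

[0]=0xe9 [1]=0x15 (big-endian) → word 0xe915
rsvd:1 @ bit 15 → (0xe915>>15)&0x1 = 0x1
prio:2 @ bit 13 → (0xe915>>13)&0x3 = 0x3
seq:3 @ bit 10 → (0xe915>>10)&0x7 = 0x2
addr_hi:2 @ bit 8 → (0xe915>>8)&0x3 = 0x1
tag:2 @ bit 6 → (0xe915>>6)&0x3 = 0x0
ver:6 @ bit 0 → (0xe915>>0)&0x3f = 0x15  ←
ver signed 6b, MSB=0: value = 21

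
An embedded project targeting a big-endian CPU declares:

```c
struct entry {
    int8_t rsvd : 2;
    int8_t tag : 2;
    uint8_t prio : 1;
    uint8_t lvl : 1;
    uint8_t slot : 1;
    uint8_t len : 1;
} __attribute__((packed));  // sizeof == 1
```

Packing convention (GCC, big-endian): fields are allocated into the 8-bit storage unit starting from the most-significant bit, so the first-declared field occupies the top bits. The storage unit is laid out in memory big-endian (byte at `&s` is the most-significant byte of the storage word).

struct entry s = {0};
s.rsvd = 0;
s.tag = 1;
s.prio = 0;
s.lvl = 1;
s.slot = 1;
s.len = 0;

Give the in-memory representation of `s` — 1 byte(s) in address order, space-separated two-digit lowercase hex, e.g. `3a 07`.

16

rsvd (2b) val=0 bits=0x0 at bit 6: 0x00
tag (2b) val=1 bits=0x1 at bit 4: 0x10
prio (1b) val=0 bits=0x0 at bit 3: 0x10
lvl (1b) val=1 bits=0x1 at bit 2: 0x14
slot (1b) val=1 bits=0x1 at bit 1: 0x16
len (1b) val=0 bits=0x0 at bit 0: 0x16
word = 0x16 → big-endian bytes:
  [0]=0x16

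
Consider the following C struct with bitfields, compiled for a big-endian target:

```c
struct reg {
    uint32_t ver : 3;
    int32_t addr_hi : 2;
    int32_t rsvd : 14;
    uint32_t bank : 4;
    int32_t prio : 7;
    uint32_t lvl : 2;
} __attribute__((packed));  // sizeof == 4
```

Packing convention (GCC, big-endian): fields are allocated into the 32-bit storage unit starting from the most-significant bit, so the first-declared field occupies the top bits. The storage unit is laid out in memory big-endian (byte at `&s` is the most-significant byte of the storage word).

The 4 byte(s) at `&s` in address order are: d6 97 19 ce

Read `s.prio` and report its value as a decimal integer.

[0]=0xd6 [1]=0x97 [2]=0x19 [3]=0xce (big-endian) → word 0xd69719ce
ver:3 @ bit 29 → (0xd69719ce>>29)&0x7 = 0x6
addr_hi:2 @ bit 27 → (0xd69719ce>>27)&0x3 = 0x2
rsvd:14 @ bit 13 → (0xd69719ce>>13)&0x3fff = 0x34b8
bank:4 @ bit 9 → (0xd69719ce>>9)&0xf = 0xc
prio:7 @ bit 2 → (0xd69719ce>>2)&0x7f = 0x73  ←
lvl:2 @ bit 0 → (0xd69719ce>>0)&0x3 = 0x2
prio signed 7b, MSB=1: 115 - 128 = -13

-13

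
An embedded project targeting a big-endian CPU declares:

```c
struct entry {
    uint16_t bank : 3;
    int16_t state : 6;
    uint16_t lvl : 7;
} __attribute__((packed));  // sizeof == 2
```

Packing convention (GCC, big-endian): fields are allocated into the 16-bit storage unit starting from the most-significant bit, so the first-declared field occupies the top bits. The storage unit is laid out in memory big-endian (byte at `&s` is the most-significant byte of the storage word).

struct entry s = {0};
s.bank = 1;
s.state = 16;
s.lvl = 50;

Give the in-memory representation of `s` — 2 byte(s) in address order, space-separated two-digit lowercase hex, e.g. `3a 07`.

28 32

bank:3 = 1 → 0x1 << 13 → word 0x2000
state:6 = 16 → 0x10 << 7 → word 0x2800
lvl:7 = 50 → 0x32 << 0 → word 0x2832
word = 0x2832 → big-endian bytes:
  [0]=0x28  [1]=0x32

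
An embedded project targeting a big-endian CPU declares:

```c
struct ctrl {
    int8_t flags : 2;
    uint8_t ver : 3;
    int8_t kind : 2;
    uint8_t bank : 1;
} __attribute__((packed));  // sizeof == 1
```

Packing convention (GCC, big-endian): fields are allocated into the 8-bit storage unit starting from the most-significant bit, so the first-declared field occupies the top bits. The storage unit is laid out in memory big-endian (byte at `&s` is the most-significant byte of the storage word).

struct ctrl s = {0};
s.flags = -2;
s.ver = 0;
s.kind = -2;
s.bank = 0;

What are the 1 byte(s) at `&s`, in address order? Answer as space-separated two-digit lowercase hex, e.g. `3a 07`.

[6+:2] flags=-2 & 0x3 = 0x2; word=0x80
[3+:3] ver=0 & 0x7 = 0x0; word=0x80
[1+:2] kind=-2 & 0x3 = 0x2; word=0x84
[0+:1] bank=0 & 0x1 = 0x0; word=0x84
word = 0x84 → big-endian bytes:
  [0]=0x84

84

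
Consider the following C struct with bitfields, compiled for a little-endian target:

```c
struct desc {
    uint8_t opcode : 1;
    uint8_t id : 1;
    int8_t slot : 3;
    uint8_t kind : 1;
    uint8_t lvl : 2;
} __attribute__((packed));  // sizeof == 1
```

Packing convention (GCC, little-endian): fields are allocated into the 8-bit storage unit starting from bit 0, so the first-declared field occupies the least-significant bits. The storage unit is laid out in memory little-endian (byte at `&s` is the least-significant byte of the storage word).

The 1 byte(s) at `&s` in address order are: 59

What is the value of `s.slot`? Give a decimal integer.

-2

[0]=0x59 (little-endian) → word 0x59
opcode [0+:1] = (word>>0) & 0x1 = 1
id [1+:1] = (word>>1) & 0x1 = 0
slot [2+:3] = (word>>2) & 0x7 = 6  ←
kind [5+:1] = (word>>5) & 0x1 = 0
lvl [6+:2] = (word>>6) & 0x3 = 1
slot signed 3b, MSB=1: 6 - 8 = -2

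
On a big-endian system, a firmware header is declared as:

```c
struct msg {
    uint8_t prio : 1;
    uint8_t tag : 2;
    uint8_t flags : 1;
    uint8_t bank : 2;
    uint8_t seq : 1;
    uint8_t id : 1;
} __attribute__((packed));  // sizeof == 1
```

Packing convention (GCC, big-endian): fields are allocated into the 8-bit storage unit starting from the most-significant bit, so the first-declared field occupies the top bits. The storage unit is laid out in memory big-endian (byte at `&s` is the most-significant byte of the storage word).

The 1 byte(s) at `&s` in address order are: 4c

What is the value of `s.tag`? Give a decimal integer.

[0]=0x4c (big-endian) → word 0x4c
prio [7+:1] = (word>>7) & 0x1 = 0
tag [5+:2] = (word>>5) & 0x3 = 2  ←
flags [4+:1] = (word>>4) & 0x1 = 0
bank [2+:2] = (word>>2) & 0x3 = 3
seq [1+:1] = (word>>1) & 0x1 = 0
id [0+:1] = (word>>0) & 0x1 = 0

2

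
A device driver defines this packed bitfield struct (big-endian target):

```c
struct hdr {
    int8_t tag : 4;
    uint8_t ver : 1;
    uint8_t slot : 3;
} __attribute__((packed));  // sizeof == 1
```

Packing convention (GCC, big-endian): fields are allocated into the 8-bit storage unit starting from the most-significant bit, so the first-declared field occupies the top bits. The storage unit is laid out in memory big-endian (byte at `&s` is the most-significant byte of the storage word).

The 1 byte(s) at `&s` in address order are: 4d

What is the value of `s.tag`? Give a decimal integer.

4

[0]=0x4d (big-endian) → word 0x4d
tag:4 @ bit 4 → (0x4d>>4)&0xf = 0x4  ←
ver:1 @ bit 3 → (0x4d>>3)&0x1 = 0x1
slot:3 @ bit 0 → (0x4d>>0)&0x7 = 0x5
tag signed 4b, MSB=0: value = 4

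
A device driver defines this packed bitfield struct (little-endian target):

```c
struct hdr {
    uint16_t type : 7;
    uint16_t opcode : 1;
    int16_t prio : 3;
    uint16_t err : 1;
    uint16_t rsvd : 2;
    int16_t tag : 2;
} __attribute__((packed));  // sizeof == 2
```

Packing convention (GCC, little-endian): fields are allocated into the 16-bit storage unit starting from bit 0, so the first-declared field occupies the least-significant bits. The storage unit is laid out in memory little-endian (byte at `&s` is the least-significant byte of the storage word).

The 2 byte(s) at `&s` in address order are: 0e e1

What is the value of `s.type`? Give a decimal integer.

14

[0]=0x0e [1]=0xe1 (little-endian) → word 0xe10e
type:7 @ bit 0 → (0xe10e>>0)&0x7f = 0xe  ←
opcode:1 @ bit 7 → (0xe10e>>7)&0x1 = 0x0
prio:3 @ bit 8 → (0xe10e>>8)&0x7 = 0x1
err:1 @ bit 11 → (0xe10e>>11)&0x1 = 0x0
rsvd:2 @ bit 12 → (0xe10e>>12)&0x3 = 0x2
tag:2 @ bit 14 → (0xe10e>>14)&0x3 = 0x3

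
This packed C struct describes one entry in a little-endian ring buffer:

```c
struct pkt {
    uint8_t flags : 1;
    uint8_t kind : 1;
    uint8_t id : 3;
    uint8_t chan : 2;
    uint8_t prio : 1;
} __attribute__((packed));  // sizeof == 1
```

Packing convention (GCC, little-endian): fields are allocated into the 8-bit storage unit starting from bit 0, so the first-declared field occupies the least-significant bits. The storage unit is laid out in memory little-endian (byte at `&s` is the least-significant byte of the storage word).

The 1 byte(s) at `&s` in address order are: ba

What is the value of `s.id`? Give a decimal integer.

[0]=0xba (little-endian) → word 0xba
flags [0+:1] = (word>>0) & 0x1 = 0
kind [1+:1] = (word>>1) & 0x1 = 1
id [2+:3] = (word>>2) & 0x7 = 6  ←
chan [5+:2] = (word>>5) & 0x3 = 1
prio [7+:1] = (word>>7) & 0x1 = 1

6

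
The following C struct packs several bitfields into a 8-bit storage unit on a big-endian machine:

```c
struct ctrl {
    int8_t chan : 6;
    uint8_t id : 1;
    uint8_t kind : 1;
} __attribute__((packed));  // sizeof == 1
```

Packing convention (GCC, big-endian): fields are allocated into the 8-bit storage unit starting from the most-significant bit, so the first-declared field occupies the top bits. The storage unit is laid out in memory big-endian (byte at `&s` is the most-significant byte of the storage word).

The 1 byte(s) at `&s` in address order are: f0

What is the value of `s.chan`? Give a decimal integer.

-4

[0]=0xf0 (big-endian) → word 0xf0
chan:6 @ bit 2 → (0xf0>>2)&0x3f = 0x3c  ←
id:1 @ bit 1 → (0xf0>>1)&0x1 = 0x0
kind:1 @ bit 0 → (0xf0>>0)&0x1 = 0x0
chan signed 6b, MSB=1: 60 - 64 = -4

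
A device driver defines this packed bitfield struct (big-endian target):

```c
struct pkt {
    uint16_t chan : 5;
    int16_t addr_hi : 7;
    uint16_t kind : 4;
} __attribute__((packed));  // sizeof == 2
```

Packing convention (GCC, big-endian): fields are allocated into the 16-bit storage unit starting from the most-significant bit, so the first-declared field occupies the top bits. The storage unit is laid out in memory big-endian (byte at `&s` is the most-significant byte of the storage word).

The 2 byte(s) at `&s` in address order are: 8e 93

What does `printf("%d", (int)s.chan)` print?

[0]=0x8e [1]=0x93 (big-endian) → word 0x8e93
chan [11+:5] = (word>>11) & 0x1f = 17  ←
addr_hi [4+:7] = (word>>4) & 0x7f = 105
kind [0+:4] = (word>>0) & 0xf = 3

17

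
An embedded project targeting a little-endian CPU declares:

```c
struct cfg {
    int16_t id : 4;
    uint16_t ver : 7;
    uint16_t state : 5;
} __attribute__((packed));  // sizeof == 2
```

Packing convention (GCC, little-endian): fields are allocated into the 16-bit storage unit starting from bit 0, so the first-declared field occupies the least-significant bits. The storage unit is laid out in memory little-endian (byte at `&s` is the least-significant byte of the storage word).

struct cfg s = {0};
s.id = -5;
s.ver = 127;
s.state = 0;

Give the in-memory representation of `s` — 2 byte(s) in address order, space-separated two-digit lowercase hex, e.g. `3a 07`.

id:4 = -5 → 0xb << 0 → word 0x000b
ver:7 = 127 → 0x7f << 4 → word 0x07fb
state:5 = 0 → 0x0 << 11 → word 0x07fb
word = 0x07fb → little-endian bytes:
  [0]=0xfb  [1]=0x07

fb 07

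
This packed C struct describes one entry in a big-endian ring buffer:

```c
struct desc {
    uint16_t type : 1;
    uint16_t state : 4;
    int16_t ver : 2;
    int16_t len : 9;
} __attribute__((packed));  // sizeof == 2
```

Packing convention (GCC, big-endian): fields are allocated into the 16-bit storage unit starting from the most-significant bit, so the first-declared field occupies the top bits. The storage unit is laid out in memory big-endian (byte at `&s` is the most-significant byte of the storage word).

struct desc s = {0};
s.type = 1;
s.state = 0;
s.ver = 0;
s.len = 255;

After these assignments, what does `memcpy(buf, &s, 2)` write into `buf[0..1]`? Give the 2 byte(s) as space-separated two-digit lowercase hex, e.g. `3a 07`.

80 ff

type (1b) val=1 bits=0x1 at bit 15: 0x8000
state (4b) val=0 bits=0x0 at bit 11: 0x8000
ver (2b) val=0 bits=0x0 at bit 9: 0x8000
len (9b) val=255 bits=0xff at bit 0: 0x80ff
word = 0x80ff → big-endian bytes:
  [0]=0x80  [1]=0xff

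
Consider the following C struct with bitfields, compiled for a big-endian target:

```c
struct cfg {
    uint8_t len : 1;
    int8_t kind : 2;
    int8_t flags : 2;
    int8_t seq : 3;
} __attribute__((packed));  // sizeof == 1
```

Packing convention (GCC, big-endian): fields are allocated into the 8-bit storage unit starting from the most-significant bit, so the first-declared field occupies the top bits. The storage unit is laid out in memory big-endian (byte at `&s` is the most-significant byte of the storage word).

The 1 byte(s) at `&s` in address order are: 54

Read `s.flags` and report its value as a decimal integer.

[0]=0x54 (big-endian) → word 0x54
len:1 @ bit 7 → (0x54>>7)&0x1 = 0x0
kind:2 @ bit 5 → (0x54>>5)&0x3 = 0x2
flags:2 @ bit 3 → (0x54>>3)&0x3 = 0x2  ←
seq:3 @ bit 0 → (0x54>>0)&0x7 = 0x4
flags signed 2b, MSB=1: 2 - 4 = -2

-2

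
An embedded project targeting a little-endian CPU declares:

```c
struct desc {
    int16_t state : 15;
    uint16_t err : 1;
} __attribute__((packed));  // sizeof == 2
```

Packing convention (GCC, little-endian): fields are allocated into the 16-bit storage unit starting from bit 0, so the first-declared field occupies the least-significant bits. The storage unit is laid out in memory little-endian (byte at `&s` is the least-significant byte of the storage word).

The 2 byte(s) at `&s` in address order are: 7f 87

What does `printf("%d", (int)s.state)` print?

[0]=0x7f [1]=0x87 (little-endian) → word 0x877f
state [0+:15] = (word>>0) & 0x7fff = 1919  ←
err [15+:1] = (word>>15) & 0x1 = 1
state signed 15b, MSB=0: value = 1919

1919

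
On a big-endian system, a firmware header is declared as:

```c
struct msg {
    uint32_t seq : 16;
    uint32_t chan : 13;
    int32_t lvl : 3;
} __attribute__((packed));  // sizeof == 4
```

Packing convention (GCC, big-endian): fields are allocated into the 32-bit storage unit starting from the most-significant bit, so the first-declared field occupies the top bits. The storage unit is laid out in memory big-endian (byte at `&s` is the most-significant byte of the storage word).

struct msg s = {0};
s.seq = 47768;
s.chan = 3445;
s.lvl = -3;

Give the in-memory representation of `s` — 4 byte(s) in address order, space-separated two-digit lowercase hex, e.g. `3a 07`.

seq:16 = 47768 → 0xba98 << 16 → word 0xba980000
chan:13 = 3445 → 0xd75 << 3 → word 0xba986ba8
lvl:3 = -3 → 0x5 << 0 → word 0xba986bad
word = 0xba986bad → big-endian bytes:
  [0]=0xba  [1]=0x98  [2]=0x6b  [3]=0xad

ba 98 6b ad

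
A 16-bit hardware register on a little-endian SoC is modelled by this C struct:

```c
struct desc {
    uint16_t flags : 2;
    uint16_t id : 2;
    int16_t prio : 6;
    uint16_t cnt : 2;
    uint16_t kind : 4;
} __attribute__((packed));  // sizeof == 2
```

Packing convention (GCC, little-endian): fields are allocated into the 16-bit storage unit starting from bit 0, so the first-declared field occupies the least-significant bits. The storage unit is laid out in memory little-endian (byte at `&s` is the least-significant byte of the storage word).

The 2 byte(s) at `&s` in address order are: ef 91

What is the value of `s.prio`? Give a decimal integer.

30

[0]=0xef [1]=0x91 (little-endian) → word 0x91ef
flags:2 @ bit 0 → (0x91ef>>0)&0x3 = 0x3
id:2 @ bit 2 → (0x91ef>>2)&0x3 = 0x3
prio:6 @ bit 4 → (0x91ef>>4)&0x3f = 0x1e  ←
cnt:2 @ bit 10 → (0x91ef>>10)&0x3 = 0x0
kind:4 @ bit 12 → (0x91ef>>12)&0xf = 0x9
prio signed 6b, MSB=0: value = 30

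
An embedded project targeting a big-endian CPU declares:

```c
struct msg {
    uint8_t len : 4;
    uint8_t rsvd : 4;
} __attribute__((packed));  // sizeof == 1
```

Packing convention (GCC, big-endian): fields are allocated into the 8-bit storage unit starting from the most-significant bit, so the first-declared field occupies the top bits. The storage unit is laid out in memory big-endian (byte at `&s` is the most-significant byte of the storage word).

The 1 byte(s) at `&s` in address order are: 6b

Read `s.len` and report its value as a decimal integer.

[0]=0x6b (big-endian) → word 0x6b
len [4+:4] = (word>>4) & 0xf = 6  ←
rsvd [0+:4] = (word>>0) & 0xf = 11

6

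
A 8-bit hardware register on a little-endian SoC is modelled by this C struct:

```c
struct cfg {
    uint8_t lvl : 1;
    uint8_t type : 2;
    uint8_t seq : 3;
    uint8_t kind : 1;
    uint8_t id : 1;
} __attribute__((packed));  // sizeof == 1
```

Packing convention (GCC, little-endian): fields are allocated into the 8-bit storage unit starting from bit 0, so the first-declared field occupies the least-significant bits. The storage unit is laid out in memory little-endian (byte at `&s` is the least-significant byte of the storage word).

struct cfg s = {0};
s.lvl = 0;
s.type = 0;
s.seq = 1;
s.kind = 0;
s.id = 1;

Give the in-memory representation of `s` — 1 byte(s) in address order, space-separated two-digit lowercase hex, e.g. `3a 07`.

lvl:1 = 0 → 0x0 << 0 → word 0x00
type:2 = 0 → 0x0 << 1 → word 0x00
seq:3 = 1 → 0x1 << 3 → word 0x08
kind:1 = 0 → 0x0 << 6 → word 0x08
id:1 = 1 → 0x1 << 7 → word 0x88
word = 0x88 → little-endian bytes:
  [0]=0x88

88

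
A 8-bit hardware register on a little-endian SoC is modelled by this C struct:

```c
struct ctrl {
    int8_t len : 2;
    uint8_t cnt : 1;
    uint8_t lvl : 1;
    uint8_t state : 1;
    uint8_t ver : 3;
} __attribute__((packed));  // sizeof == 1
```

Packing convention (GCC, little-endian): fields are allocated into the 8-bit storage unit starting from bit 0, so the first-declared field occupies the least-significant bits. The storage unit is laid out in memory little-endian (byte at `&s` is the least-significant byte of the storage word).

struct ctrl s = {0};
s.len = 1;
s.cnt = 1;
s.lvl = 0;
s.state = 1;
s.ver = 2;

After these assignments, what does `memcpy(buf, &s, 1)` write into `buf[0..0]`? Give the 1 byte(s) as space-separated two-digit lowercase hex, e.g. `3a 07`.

55

[0+:2] len=1 & 0x3 = 0x1; word=0x01
[2+:1] cnt=1 & 0x1 = 0x1; word=0x05
[3+:1] lvl=0 & 0x1 = 0x0; word=0x05
[4+:1] state=1 & 0x1 = 0x1; word=0x15
[5+:3] ver=2 & 0x7 = 0x2; word=0x55
word = 0x55 → little-endian bytes:
  [0]=0x55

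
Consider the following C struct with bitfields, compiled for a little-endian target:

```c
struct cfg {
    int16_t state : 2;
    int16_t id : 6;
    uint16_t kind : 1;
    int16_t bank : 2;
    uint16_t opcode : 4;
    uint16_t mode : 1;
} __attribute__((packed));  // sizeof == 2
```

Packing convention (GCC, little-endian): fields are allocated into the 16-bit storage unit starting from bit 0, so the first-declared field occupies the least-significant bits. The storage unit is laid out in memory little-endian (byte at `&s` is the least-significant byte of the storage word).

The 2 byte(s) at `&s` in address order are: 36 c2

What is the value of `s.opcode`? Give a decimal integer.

8

[0]=0x36 [1]=0xc2 (little-endian) → word 0xc236
state:2 @ bit 0 → (0xc236>>0)&0x3 = 0x2
id:6 @ bit 2 → (0xc236>>2)&0x3f = 0xd
kind:1 @ bit 8 → (0xc236>>8)&0x1 = 0x0
bank:2 @ bit 9 → (0xc236>>9)&0x3 = 0x1
opcode:4 @ bit 11 → (0xc236>>11)&0xf = 0x8  ←
mode:1 @ bit 15 → (0xc236>>15)&0x1 = 0x1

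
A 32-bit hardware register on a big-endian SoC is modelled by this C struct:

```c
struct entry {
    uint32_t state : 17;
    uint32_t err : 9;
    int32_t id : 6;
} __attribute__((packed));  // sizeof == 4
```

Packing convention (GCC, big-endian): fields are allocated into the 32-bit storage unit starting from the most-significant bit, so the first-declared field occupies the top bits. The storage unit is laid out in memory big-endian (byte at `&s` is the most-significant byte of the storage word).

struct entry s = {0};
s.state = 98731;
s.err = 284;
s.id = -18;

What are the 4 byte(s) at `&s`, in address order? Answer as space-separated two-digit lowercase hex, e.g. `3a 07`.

c0 d5 c7 2e

[15+:17] state=98731 & 0x1ffff = 0x181ab; word=0xc0d58000
[6+:9] err=284 & 0x1ff = 0x11c; word=0xc0d5c700
[0+:6] id=-18 & 0x3f = 0x2e; word=0xc0d5c72e
word = 0xc0d5c72e → big-endian bytes:
  [0]=0xc0  [1]=0xd5  [2]=0xc7  [3]=0x2e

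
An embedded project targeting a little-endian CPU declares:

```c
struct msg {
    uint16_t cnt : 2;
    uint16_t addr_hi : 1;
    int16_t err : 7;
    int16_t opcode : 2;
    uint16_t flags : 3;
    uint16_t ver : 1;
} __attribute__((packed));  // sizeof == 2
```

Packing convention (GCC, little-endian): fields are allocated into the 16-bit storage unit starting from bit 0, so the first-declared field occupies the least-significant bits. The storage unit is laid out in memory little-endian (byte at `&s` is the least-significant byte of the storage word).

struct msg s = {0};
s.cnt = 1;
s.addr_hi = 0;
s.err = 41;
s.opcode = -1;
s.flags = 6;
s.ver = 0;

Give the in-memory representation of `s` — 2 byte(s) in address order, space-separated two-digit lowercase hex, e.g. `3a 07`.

cnt:2 = 1 → 0x1 << 0 → word 0x0001
addr_hi:1 = 0 → 0x0 << 2 → word 0x0001
err:7 = 41 → 0x29 << 3 → word 0x0149
opcode:2 = -1 → 0x3 << 10 → word 0x0d49
flags:3 = 6 → 0x6 << 12 → word 0x6d49
ver:1 = 0 → 0x0 << 15 → word 0x6d49
word = 0x6d49 → little-endian bytes:
  [0]=0x49  [1]=0x6d

49 6d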